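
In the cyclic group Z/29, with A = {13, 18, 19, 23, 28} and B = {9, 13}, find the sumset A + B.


Work in Z/29Z: reduce every sum a + b modulo 29.
Enumerate all 10 pairs:
a = 13: 13+9=22, 13+13=26
a = 18: 18+9=27, 18+13=2
a = 19: 19+9=28, 19+13=3
a = 23: 23+9=3, 23+13=7
a = 28: 28+9=8, 28+13=12
Distinct residues collected: {2, 3, 7, 8, 12, 22, 26, 27, 28}
|A + B| = 9 (out of 29 total residues).

A + B = {2, 3, 7, 8, 12, 22, 26, 27, 28}


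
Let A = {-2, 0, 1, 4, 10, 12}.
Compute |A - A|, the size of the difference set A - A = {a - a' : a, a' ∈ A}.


A - A = {a - a' : a, a' ∈ A}; |A| = 6.
Bounds: 2|A|-1 ≤ |A - A| ≤ |A|² - |A| + 1, i.e. 11 ≤ |A - A| ≤ 31.
Note: 0 ∈ A - A always (from a - a). The set is symmetric: if d ∈ A - A then -d ∈ A - A.
Enumerate nonzero differences d = a - a' with a > a' (then include -d):
Positive differences: {1, 2, 3, 4, 6, 8, 9, 10, 11, 12, 14}
Full difference set: {0} ∪ (positive diffs) ∪ (negative diffs).
|A - A| = 1 + 2·11 = 23 (matches direct enumeration: 23).

|A - A| = 23


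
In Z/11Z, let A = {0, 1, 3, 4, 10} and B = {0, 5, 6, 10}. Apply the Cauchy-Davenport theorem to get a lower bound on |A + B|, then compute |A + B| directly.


Cauchy-Davenport: |A + B| ≥ min(p, |A| + |B| - 1) for A, B nonempty in Z/pZ.
|A| = 5, |B| = 4, p = 11.
CD lower bound = min(11, 5 + 4 - 1) = min(11, 8) = 8.
Compute A + B mod 11 directly:
a = 0: 0+0=0, 0+5=5, 0+6=6, 0+10=10
a = 1: 1+0=1, 1+5=6, 1+6=7, 1+10=0
a = 3: 3+0=3, 3+5=8, 3+6=9, 3+10=2
a = 4: 4+0=4, 4+5=9, 4+6=10, 4+10=3
a = 10: 10+0=10, 10+5=4, 10+6=5, 10+10=9
A + B = {0, 1, 2, 3, 4, 5, 6, 7, 8, 9, 10}, so |A + B| = 11.
Verify: 11 ≥ 8? Yes ✓.

CD lower bound = 8, actual |A + B| = 11.


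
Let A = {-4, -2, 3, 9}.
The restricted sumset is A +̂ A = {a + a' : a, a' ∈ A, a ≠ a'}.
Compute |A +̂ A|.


Restricted sumset: A +̂ A = {a + a' : a ∈ A, a' ∈ A, a ≠ a'}.
Equivalently, take A + A and drop any sum 2a that is achievable ONLY as a + a for a ∈ A (i.e. sums representable only with equal summands).
Enumerate pairs (a, a') with a < a' (symmetric, so each unordered pair gives one sum; this covers all a ≠ a'):
  -4 + -2 = -6
  -4 + 3 = -1
  -4 + 9 = 5
  -2 + 3 = 1
  -2 + 9 = 7
  3 + 9 = 12
Collected distinct sums: {-6, -1, 1, 5, 7, 12}
|A +̂ A| = 6
(Reference bound: |A +̂ A| ≥ 2|A| - 3 for |A| ≥ 2, with |A| = 4 giving ≥ 5.)

|A +̂ A| = 6


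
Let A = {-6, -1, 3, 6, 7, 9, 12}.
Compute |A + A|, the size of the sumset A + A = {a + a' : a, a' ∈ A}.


A + A = {a + a' : a, a' ∈ A}; |A| = 7.
General bounds: 2|A| - 1 ≤ |A + A| ≤ |A|(|A|+1)/2, i.e. 13 ≤ |A + A| ≤ 28.
Lower bound 2|A|-1 is attained iff A is an arithmetic progression.
Enumerate sums a + a' for a ≤ a' (symmetric, so this suffices):
a = -6: -6+-6=-12, -6+-1=-7, -6+3=-3, -6+6=0, -6+7=1, -6+9=3, -6+12=6
a = -1: -1+-1=-2, -1+3=2, -1+6=5, -1+7=6, -1+9=8, -1+12=11
a = 3: 3+3=6, 3+6=9, 3+7=10, 3+9=12, 3+12=15
a = 6: 6+6=12, 6+7=13, 6+9=15, 6+12=18
a = 7: 7+7=14, 7+9=16, 7+12=19
a = 9: 9+9=18, 9+12=21
a = 12: 12+12=24
Distinct sums: {-12, -7, -3, -2, 0, 1, 2, 3, 5, 6, 8, 9, 10, 11, 12, 13, 14, 15, 16, 18, 19, 21, 24}
|A + A| = 23

|A + A| = 23


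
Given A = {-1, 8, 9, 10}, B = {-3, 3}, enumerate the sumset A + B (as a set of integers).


A + B = {a + b : a ∈ A, b ∈ B}.
Enumerate all |A|·|B| = 4·2 = 8 pairs (a, b) and collect distinct sums.
a = -1: -1+-3=-4, -1+3=2
a = 8: 8+-3=5, 8+3=11
a = 9: 9+-3=6, 9+3=12
a = 10: 10+-3=7, 10+3=13
Collecting distinct sums: A + B = {-4, 2, 5, 6, 7, 11, 12, 13}
|A + B| = 8

A + B = {-4, 2, 5, 6, 7, 11, 12, 13}


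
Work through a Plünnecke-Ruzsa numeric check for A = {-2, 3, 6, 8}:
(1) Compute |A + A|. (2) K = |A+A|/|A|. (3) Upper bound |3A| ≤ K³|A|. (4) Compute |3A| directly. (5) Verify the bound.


|A| = 4.
Step 1: Compute A + A by enumerating all 16 pairs.
A + A = {-4, 1, 4, 6, 9, 11, 12, 14, 16}, so |A + A| = 9.
Step 2: Doubling constant K = |A + A|/|A| = 9/4 = 9/4 ≈ 2.2500.
Step 3: Plünnecke-Ruzsa gives |3A| ≤ K³·|A| = (2.2500)³ · 4 ≈ 45.5625.
Step 4: Compute 3A = A + A + A directly by enumerating all triples (a,b,c) ∈ A³; |3A| = 16.
Step 5: Check 16 ≤ 45.5625? Yes ✓.

K = 9/4, Plünnecke-Ruzsa bound K³|A| ≈ 45.5625, |3A| = 16, inequality holds.


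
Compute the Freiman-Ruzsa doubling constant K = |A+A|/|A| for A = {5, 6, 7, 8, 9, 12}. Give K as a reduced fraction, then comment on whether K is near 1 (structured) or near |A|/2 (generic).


|A| = 6.
Compute A + A by enumerating all 36 pairs.
A + A = {10, 11, 12, 13, 14, 15, 16, 17, 18, 19, 20, 21, 24}, so |A + A| = 13.
K = |A + A| / |A| = 13/6 (already in lowest terms) ≈ 2.1667.
Reference: AP of size 6 gives K = 11/6 ≈ 1.8333; a fully generic set of size 6 gives K ≈ 3.5000.

|A| = 6, |A + A| = 13, K = 13/6.


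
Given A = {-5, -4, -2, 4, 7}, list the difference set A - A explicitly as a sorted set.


A - A = {a - a' : a, a' ∈ A}.
Compute a - a' for each ordered pair (a, a'):
a = -5: -5--5=0, -5--4=-1, -5--2=-3, -5-4=-9, -5-7=-12
a = -4: -4--5=1, -4--4=0, -4--2=-2, -4-4=-8, -4-7=-11
a = -2: -2--5=3, -2--4=2, -2--2=0, -2-4=-6, -2-7=-9
a = 4: 4--5=9, 4--4=8, 4--2=6, 4-4=0, 4-7=-3
a = 7: 7--5=12, 7--4=11, 7--2=9, 7-4=3, 7-7=0
Collecting distinct values (and noting 0 appears from a-a):
A - A = {-12, -11, -9, -8, -6, -3, -2, -1, 0, 1, 2, 3, 6, 8, 9, 11, 12}
|A - A| = 17

A - A = {-12, -11, -9, -8, -6, -3, -2, -1, 0, 1, 2, 3, 6, 8, 9, 11, 12}


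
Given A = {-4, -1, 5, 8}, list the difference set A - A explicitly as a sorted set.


A - A = {a - a' : a, a' ∈ A}.
Compute a - a' for each ordered pair (a, a'):
a = -4: -4--4=0, -4--1=-3, -4-5=-9, -4-8=-12
a = -1: -1--4=3, -1--1=0, -1-5=-6, -1-8=-9
a = 5: 5--4=9, 5--1=6, 5-5=0, 5-8=-3
a = 8: 8--4=12, 8--1=9, 8-5=3, 8-8=0
Collecting distinct values (and noting 0 appears from a-a):
A - A = {-12, -9, -6, -3, 0, 3, 6, 9, 12}
|A - A| = 9

A - A = {-12, -9, -6, -3, 0, 3, 6, 9, 12}


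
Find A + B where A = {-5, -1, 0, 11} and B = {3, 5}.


A + B = {a + b : a ∈ A, b ∈ B}.
Enumerate all |A|·|B| = 4·2 = 8 pairs (a, b) and collect distinct sums.
a = -5: -5+3=-2, -5+5=0
a = -1: -1+3=2, -1+5=4
a = 0: 0+3=3, 0+5=5
a = 11: 11+3=14, 11+5=16
Collecting distinct sums: A + B = {-2, 0, 2, 3, 4, 5, 14, 16}
|A + B| = 8

A + B = {-2, 0, 2, 3, 4, 5, 14, 16}


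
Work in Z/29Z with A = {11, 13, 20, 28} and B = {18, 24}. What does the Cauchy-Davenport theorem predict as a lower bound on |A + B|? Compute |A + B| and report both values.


Cauchy-Davenport: |A + B| ≥ min(p, |A| + |B| - 1) for A, B nonempty in Z/pZ.
|A| = 4, |B| = 2, p = 29.
CD lower bound = min(29, 4 + 2 - 1) = min(29, 5) = 5.
Compute A + B mod 29 directly:
a = 11: 11+18=0, 11+24=6
a = 13: 13+18=2, 13+24=8
a = 20: 20+18=9, 20+24=15
a = 28: 28+18=17, 28+24=23
A + B = {0, 2, 6, 8, 9, 15, 17, 23}, so |A + B| = 8.
Verify: 8 ≥ 5? Yes ✓.

CD lower bound = 5, actual |A + B| = 8.


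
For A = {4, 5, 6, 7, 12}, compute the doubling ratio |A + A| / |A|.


|A| = 5.
Compute A + A by enumerating all 25 pairs.
A + A = {8, 9, 10, 11, 12, 13, 14, 16, 17, 18, 19, 24}, so |A + A| = 12.
K = |A + A| / |A| = 12/5 (already in lowest terms) ≈ 2.4000.
Reference: AP of size 5 gives K = 9/5 ≈ 1.8000; a fully generic set of size 5 gives K ≈ 3.0000.

|A| = 5, |A + A| = 12, K = 12/5.


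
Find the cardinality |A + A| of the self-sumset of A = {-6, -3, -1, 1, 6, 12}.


A + A = {a + a' : a, a' ∈ A}; |A| = 6.
General bounds: 2|A| - 1 ≤ |A + A| ≤ |A|(|A|+1)/2, i.e. 11 ≤ |A + A| ≤ 21.
Lower bound 2|A|-1 is attained iff A is an arithmetic progression.
Enumerate sums a + a' for a ≤ a' (symmetric, so this suffices):
a = -6: -6+-6=-12, -6+-3=-9, -6+-1=-7, -6+1=-5, -6+6=0, -6+12=6
a = -3: -3+-3=-6, -3+-1=-4, -3+1=-2, -3+6=3, -3+12=9
a = -1: -1+-1=-2, -1+1=0, -1+6=5, -1+12=11
a = 1: 1+1=2, 1+6=7, 1+12=13
a = 6: 6+6=12, 6+12=18
a = 12: 12+12=24
Distinct sums: {-12, -9, -7, -6, -5, -4, -2, 0, 2, 3, 5, 6, 7, 9, 11, 12, 13, 18, 24}
|A + A| = 19

|A + A| = 19


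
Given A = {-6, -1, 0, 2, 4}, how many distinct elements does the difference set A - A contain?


A - A = {a - a' : a, a' ∈ A}; |A| = 5.
Bounds: 2|A|-1 ≤ |A - A| ≤ |A|² - |A| + 1, i.e. 9 ≤ |A - A| ≤ 21.
Note: 0 ∈ A - A always (from a - a). The set is symmetric: if d ∈ A - A then -d ∈ A - A.
Enumerate nonzero differences d = a - a' with a > a' (then include -d):
Positive differences: {1, 2, 3, 4, 5, 6, 8, 10}
Full difference set: {0} ∪ (positive diffs) ∪ (negative diffs).
|A - A| = 1 + 2·8 = 17 (matches direct enumeration: 17).

|A - A| = 17


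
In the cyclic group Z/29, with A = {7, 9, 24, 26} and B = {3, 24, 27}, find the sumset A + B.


Work in Z/29Z: reduce every sum a + b modulo 29.
Enumerate all 12 pairs:
a = 7: 7+3=10, 7+24=2, 7+27=5
a = 9: 9+3=12, 9+24=4, 9+27=7
a = 24: 24+3=27, 24+24=19, 24+27=22
a = 26: 26+3=0, 26+24=21, 26+27=24
Distinct residues collected: {0, 2, 4, 5, 7, 10, 12, 19, 21, 22, 24, 27}
|A + B| = 12 (out of 29 total residues).

A + B = {0, 2, 4, 5, 7, 10, 12, 19, 21, 22, 24, 27}


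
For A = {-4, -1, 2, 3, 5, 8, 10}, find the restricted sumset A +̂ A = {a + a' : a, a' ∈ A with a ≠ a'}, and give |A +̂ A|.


Restricted sumset: A +̂ A = {a + a' : a ∈ A, a' ∈ A, a ≠ a'}.
Equivalently, take A + A and drop any sum 2a that is achievable ONLY as a + a for a ∈ A (i.e. sums representable only with equal summands).
Enumerate pairs (a, a') with a < a' (symmetric, so each unordered pair gives one sum; this covers all a ≠ a'):
  -4 + -1 = -5
  -4 + 2 = -2
  -4 + 3 = -1
  -4 + 5 = 1
  -4 + 8 = 4
  -4 + 10 = 6
  -1 + 2 = 1
  -1 + 3 = 2
  -1 + 5 = 4
  -1 + 8 = 7
  -1 + 10 = 9
  2 + 3 = 5
  2 + 5 = 7
  2 + 8 = 10
  2 + 10 = 12
  3 + 5 = 8
  3 + 8 = 11
  3 + 10 = 13
  5 + 8 = 13
  5 + 10 = 15
  8 + 10 = 18
Collected distinct sums: {-5, -2, -1, 1, 2, 4, 5, 6, 7, 8, 9, 10, 11, 12, 13, 15, 18}
|A +̂ A| = 17
(Reference bound: |A +̂ A| ≥ 2|A| - 3 for |A| ≥ 2, with |A| = 7 giving ≥ 11.)

|A +̂ A| = 17


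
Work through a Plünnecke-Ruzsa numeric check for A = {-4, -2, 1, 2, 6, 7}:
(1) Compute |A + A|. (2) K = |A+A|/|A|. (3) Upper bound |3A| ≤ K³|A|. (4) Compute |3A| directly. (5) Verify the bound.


|A| = 6.
Step 1: Compute A + A by enumerating all 36 pairs.
A + A = {-8, -6, -4, -3, -2, -1, 0, 2, 3, 4, 5, 7, 8, 9, 12, 13, 14}, so |A + A| = 17.
Step 2: Doubling constant K = |A + A|/|A| = 17/6 = 17/6 ≈ 2.8333.
Step 3: Plünnecke-Ruzsa gives |3A| ≤ K³·|A| = (2.8333)³ · 6 ≈ 136.4722.
Step 4: Compute 3A = A + A + A directly by enumerating all triples (a,b,c) ∈ A³; |3A| = 31.
Step 5: Check 31 ≤ 136.4722? Yes ✓.

K = 17/6, Plünnecke-Ruzsa bound K³|A| ≈ 136.4722, |3A| = 31, inequality holds.


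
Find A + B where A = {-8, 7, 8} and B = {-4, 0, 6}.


A + B = {a + b : a ∈ A, b ∈ B}.
Enumerate all |A|·|B| = 3·3 = 9 pairs (a, b) and collect distinct sums.
a = -8: -8+-4=-12, -8+0=-8, -8+6=-2
a = 7: 7+-4=3, 7+0=7, 7+6=13
a = 8: 8+-4=4, 8+0=8, 8+6=14
Collecting distinct sums: A + B = {-12, -8, -2, 3, 4, 7, 8, 13, 14}
|A + B| = 9

A + B = {-12, -8, -2, 3, 4, 7, 8, 13, 14}


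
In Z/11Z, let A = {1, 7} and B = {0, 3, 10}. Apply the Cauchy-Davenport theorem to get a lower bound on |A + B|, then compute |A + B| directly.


Cauchy-Davenport: |A + B| ≥ min(p, |A| + |B| - 1) for A, B nonempty in Z/pZ.
|A| = 2, |B| = 3, p = 11.
CD lower bound = min(11, 2 + 3 - 1) = min(11, 4) = 4.
Compute A + B mod 11 directly:
a = 1: 1+0=1, 1+3=4, 1+10=0
a = 7: 7+0=7, 7+3=10, 7+10=6
A + B = {0, 1, 4, 6, 7, 10}, so |A + B| = 6.
Verify: 6 ≥ 4? Yes ✓.

CD lower bound = 4, actual |A + B| = 6.


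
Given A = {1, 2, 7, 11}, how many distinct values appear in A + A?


A + A = {a + a' : a, a' ∈ A}; |A| = 4.
General bounds: 2|A| - 1 ≤ |A + A| ≤ |A|(|A|+1)/2, i.e. 7 ≤ |A + A| ≤ 10.
Lower bound 2|A|-1 is attained iff A is an arithmetic progression.
Enumerate sums a + a' for a ≤ a' (symmetric, so this suffices):
a = 1: 1+1=2, 1+2=3, 1+7=8, 1+11=12
a = 2: 2+2=4, 2+7=9, 2+11=13
a = 7: 7+7=14, 7+11=18
a = 11: 11+11=22
Distinct sums: {2, 3, 4, 8, 9, 12, 13, 14, 18, 22}
|A + A| = 10

|A + A| = 10


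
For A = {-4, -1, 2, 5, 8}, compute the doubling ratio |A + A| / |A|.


|A| = 5.
Compute A + A by enumerating all 25 pairs.
A + A = {-8, -5, -2, 1, 4, 7, 10, 13, 16}, so |A + A| = 9.
K = |A + A| / |A| = 9/5 (already in lowest terms) ≈ 1.8000.
Reference: AP of size 5 gives K = 9/5 ≈ 1.8000; a fully generic set of size 5 gives K ≈ 3.0000.

|A| = 5, |A + A| = 9, K = 9/5.


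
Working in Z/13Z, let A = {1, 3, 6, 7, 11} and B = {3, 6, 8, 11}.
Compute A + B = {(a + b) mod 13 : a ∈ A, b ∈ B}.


Work in Z/13Z: reduce every sum a + b modulo 13.
Enumerate all 20 pairs:
a = 1: 1+3=4, 1+6=7, 1+8=9, 1+11=12
a = 3: 3+3=6, 3+6=9, 3+8=11, 3+11=1
a = 6: 6+3=9, 6+6=12, 6+8=1, 6+11=4
a = 7: 7+3=10, 7+6=0, 7+8=2, 7+11=5
a = 11: 11+3=1, 11+6=4, 11+8=6, 11+11=9
Distinct residues collected: {0, 1, 2, 4, 5, 6, 7, 9, 10, 11, 12}
|A + B| = 11 (out of 13 total residues).

A + B = {0, 1, 2, 4, 5, 6, 7, 9, 10, 11, 12}


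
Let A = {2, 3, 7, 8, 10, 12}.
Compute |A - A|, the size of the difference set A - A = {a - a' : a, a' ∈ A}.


A - A = {a - a' : a, a' ∈ A}; |A| = 6.
Bounds: 2|A|-1 ≤ |A - A| ≤ |A|² - |A| + 1, i.e. 11 ≤ |A - A| ≤ 31.
Note: 0 ∈ A - A always (from a - a). The set is symmetric: if d ∈ A - A then -d ∈ A - A.
Enumerate nonzero differences d = a - a' with a > a' (then include -d):
Positive differences: {1, 2, 3, 4, 5, 6, 7, 8, 9, 10}
Full difference set: {0} ∪ (positive diffs) ∪ (negative diffs).
|A - A| = 1 + 2·10 = 21 (matches direct enumeration: 21).

|A - A| = 21


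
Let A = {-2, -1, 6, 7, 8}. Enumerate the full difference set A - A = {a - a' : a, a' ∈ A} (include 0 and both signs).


A - A = {a - a' : a, a' ∈ A}.
Compute a - a' for each ordered pair (a, a'):
a = -2: -2--2=0, -2--1=-1, -2-6=-8, -2-7=-9, -2-8=-10
a = -1: -1--2=1, -1--1=0, -1-6=-7, -1-7=-8, -1-8=-9
a = 6: 6--2=8, 6--1=7, 6-6=0, 6-7=-1, 6-8=-2
a = 7: 7--2=9, 7--1=8, 7-6=1, 7-7=0, 7-8=-1
a = 8: 8--2=10, 8--1=9, 8-6=2, 8-7=1, 8-8=0
Collecting distinct values (and noting 0 appears from a-a):
A - A = {-10, -9, -8, -7, -2, -1, 0, 1, 2, 7, 8, 9, 10}
|A - A| = 13

A - A = {-10, -9, -8, -7, -2, -1, 0, 1, 2, 7, 8, 9, 10}


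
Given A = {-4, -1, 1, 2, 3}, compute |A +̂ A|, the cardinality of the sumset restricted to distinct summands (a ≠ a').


Restricted sumset: A +̂ A = {a + a' : a ∈ A, a' ∈ A, a ≠ a'}.
Equivalently, take A + A and drop any sum 2a that is achievable ONLY as a + a for a ∈ A (i.e. sums representable only with equal summands).
Enumerate pairs (a, a') with a < a' (symmetric, so each unordered pair gives one sum; this covers all a ≠ a'):
  -4 + -1 = -5
  -4 + 1 = -3
  -4 + 2 = -2
  -4 + 3 = -1
  -1 + 1 = 0
  -1 + 2 = 1
  -1 + 3 = 2
  1 + 2 = 3
  1 + 3 = 4
  2 + 3 = 5
Collected distinct sums: {-5, -3, -2, -1, 0, 1, 2, 3, 4, 5}
|A +̂ A| = 10
(Reference bound: |A +̂ A| ≥ 2|A| - 3 for |A| ≥ 2, with |A| = 5 giving ≥ 7.)

|A +̂ A| = 10


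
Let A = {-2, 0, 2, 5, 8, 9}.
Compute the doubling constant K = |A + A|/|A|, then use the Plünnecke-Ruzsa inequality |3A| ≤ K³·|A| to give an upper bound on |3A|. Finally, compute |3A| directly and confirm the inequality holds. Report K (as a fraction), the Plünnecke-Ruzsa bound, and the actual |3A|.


|A| = 6.
Step 1: Compute A + A by enumerating all 36 pairs.
A + A = {-4, -2, 0, 2, 3, 4, 5, 6, 7, 8, 9, 10, 11, 13, 14, 16, 17, 18}, so |A + A| = 18.
Step 2: Doubling constant K = |A + A|/|A| = 18/6 = 18/6 ≈ 3.0000.
Step 3: Plünnecke-Ruzsa gives |3A| ≤ K³·|A| = (3.0000)³ · 6 ≈ 162.0000.
Step 4: Compute 3A = A + A + A directly by enumerating all triples (a,b,c) ∈ A³; |3A| = 31.
Step 5: Check 31 ≤ 162.0000? Yes ✓.

K = 18/6, Plünnecke-Ruzsa bound K³|A| ≈ 162.0000, |3A| = 31, inequality holds.


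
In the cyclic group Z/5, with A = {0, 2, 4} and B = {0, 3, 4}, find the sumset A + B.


Work in Z/5Z: reduce every sum a + b modulo 5.
Enumerate all 9 pairs:
a = 0: 0+0=0, 0+3=3, 0+4=4
a = 2: 2+0=2, 2+3=0, 2+4=1
a = 4: 4+0=4, 4+3=2, 4+4=3
Distinct residues collected: {0, 1, 2, 3, 4}
|A + B| = 5 (out of 5 total residues).

A + B = {0, 1, 2, 3, 4}


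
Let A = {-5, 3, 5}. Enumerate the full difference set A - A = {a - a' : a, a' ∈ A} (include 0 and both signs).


A - A = {a - a' : a, a' ∈ A}.
Compute a - a' for each ordered pair (a, a'):
a = -5: -5--5=0, -5-3=-8, -5-5=-10
a = 3: 3--5=8, 3-3=0, 3-5=-2
a = 5: 5--5=10, 5-3=2, 5-5=0
Collecting distinct values (and noting 0 appears from a-a):
A - A = {-10, -8, -2, 0, 2, 8, 10}
|A - A| = 7

A - A = {-10, -8, -2, 0, 2, 8, 10}


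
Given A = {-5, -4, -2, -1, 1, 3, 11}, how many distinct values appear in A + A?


A + A = {a + a' : a, a' ∈ A}; |A| = 7.
General bounds: 2|A| - 1 ≤ |A + A| ≤ |A|(|A|+1)/2, i.e. 13 ≤ |A + A| ≤ 28.
Lower bound 2|A|-1 is attained iff A is an arithmetic progression.
Enumerate sums a + a' for a ≤ a' (symmetric, so this suffices):
a = -5: -5+-5=-10, -5+-4=-9, -5+-2=-7, -5+-1=-6, -5+1=-4, -5+3=-2, -5+11=6
a = -4: -4+-4=-8, -4+-2=-6, -4+-1=-5, -4+1=-3, -4+3=-1, -4+11=7
a = -2: -2+-2=-4, -2+-1=-3, -2+1=-1, -2+3=1, -2+11=9
a = -1: -1+-1=-2, -1+1=0, -1+3=2, -1+11=10
a = 1: 1+1=2, 1+3=4, 1+11=12
a = 3: 3+3=6, 3+11=14
a = 11: 11+11=22
Distinct sums: {-10, -9, -8, -7, -6, -5, -4, -3, -2, -1, 0, 1, 2, 4, 6, 7, 9, 10, 12, 14, 22}
|A + A| = 21

|A + A| = 21


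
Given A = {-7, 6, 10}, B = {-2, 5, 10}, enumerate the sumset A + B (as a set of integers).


A + B = {a + b : a ∈ A, b ∈ B}.
Enumerate all |A|·|B| = 3·3 = 9 pairs (a, b) and collect distinct sums.
a = -7: -7+-2=-9, -7+5=-2, -7+10=3
a = 6: 6+-2=4, 6+5=11, 6+10=16
a = 10: 10+-2=8, 10+5=15, 10+10=20
Collecting distinct sums: A + B = {-9, -2, 3, 4, 8, 11, 15, 16, 20}
|A + B| = 9

A + B = {-9, -2, 3, 4, 8, 11, 15, 16, 20}


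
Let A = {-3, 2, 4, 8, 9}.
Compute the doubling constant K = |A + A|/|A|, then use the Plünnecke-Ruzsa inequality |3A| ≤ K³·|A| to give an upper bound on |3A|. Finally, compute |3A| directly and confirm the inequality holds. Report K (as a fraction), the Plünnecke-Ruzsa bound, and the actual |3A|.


|A| = 5.
Step 1: Compute A + A by enumerating all 25 pairs.
A + A = {-6, -1, 1, 4, 5, 6, 8, 10, 11, 12, 13, 16, 17, 18}, so |A + A| = 14.
Step 2: Doubling constant K = |A + A|/|A| = 14/5 = 14/5 ≈ 2.8000.
Step 3: Plünnecke-Ruzsa gives |3A| ≤ K³·|A| = (2.8000)³ · 5 ≈ 109.7600.
Step 4: Compute 3A = A + A + A directly by enumerating all triples (a,b,c) ∈ A³; |3A| = 27.
Step 5: Check 27 ≤ 109.7600? Yes ✓.

K = 14/5, Plünnecke-Ruzsa bound K³|A| ≈ 109.7600, |3A| = 27, inequality holds.


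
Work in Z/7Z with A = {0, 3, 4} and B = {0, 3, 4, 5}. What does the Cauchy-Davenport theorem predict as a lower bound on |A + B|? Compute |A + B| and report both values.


Cauchy-Davenport: |A + B| ≥ min(p, |A| + |B| - 1) for A, B nonempty in Z/pZ.
|A| = 3, |B| = 4, p = 7.
CD lower bound = min(7, 3 + 4 - 1) = min(7, 6) = 6.
Compute A + B mod 7 directly:
a = 0: 0+0=0, 0+3=3, 0+4=4, 0+5=5
a = 3: 3+0=3, 3+3=6, 3+4=0, 3+5=1
a = 4: 4+0=4, 4+3=0, 4+4=1, 4+5=2
A + B = {0, 1, 2, 3, 4, 5, 6}, so |A + B| = 7.
Verify: 7 ≥ 6? Yes ✓.

CD lower bound = 6, actual |A + B| = 7.


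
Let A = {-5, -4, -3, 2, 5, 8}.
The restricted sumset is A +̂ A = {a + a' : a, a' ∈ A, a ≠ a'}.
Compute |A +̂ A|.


Restricted sumset: A +̂ A = {a + a' : a ∈ A, a' ∈ A, a ≠ a'}.
Equivalently, take A + A and drop any sum 2a that is achievable ONLY as a + a for a ∈ A (i.e. sums representable only with equal summands).
Enumerate pairs (a, a') with a < a' (symmetric, so each unordered pair gives one sum; this covers all a ≠ a'):
  -5 + -4 = -9
  -5 + -3 = -8
  -5 + 2 = -3
  -5 + 5 = 0
  -5 + 8 = 3
  -4 + -3 = -7
  -4 + 2 = -2
  -4 + 5 = 1
  -4 + 8 = 4
  -3 + 2 = -1
  -3 + 5 = 2
  -3 + 8 = 5
  2 + 5 = 7
  2 + 8 = 10
  5 + 8 = 13
Collected distinct sums: {-9, -8, -7, -3, -2, -1, 0, 1, 2, 3, 4, 5, 7, 10, 13}
|A +̂ A| = 15
(Reference bound: |A +̂ A| ≥ 2|A| - 3 for |A| ≥ 2, with |A| = 6 giving ≥ 9.)

|A +̂ A| = 15


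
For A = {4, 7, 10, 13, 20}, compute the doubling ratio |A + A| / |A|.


|A| = 5.
Compute A + A by enumerating all 25 pairs.
A + A = {8, 11, 14, 17, 20, 23, 24, 26, 27, 30, 33, 40}, so |A + A| = 12.
K = |A + A| / |A| = 12/5 (already in lowest terms) ≈ 2.4000.
Reference: AP of size 5 gives K = 9/5 ≈ 1.8000; a fully generic set of size 5 gives K ≈ 3.0000.

|A| = 5, |A + A| = 12, K = 12/5.


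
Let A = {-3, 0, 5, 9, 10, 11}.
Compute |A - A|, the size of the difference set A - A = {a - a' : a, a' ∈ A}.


A - A = {a - a' : a, a' ∈ A}; |A| = 6.
Bounds: 2|A|-1 ≤ |A - A| ≤ |A|² - |A| + 1, i.e. 11 ≤ |A - A| ≤ 31.
Note: 0 ∈ A - A always (from a - a). The set is symmetric: if d ∈ A - A then -d ∈ A - A.
Enumerate nonzero differences d = a - a' with a > a' (then include -d):
Positive differences: {1, 2, 3, 4, 5, 6, 8, 9, 10, 11, 12, 13, 14}
Full difference set: {0} ∪ (positive diffs) ∪ (negative diffs).
|A - A| = 1 + 2·13 = 27 (matches direct enumeration: 27).

|A - A| = 27


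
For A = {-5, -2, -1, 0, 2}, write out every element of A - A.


A - A = {a - a' : a, a' ∈ A}.
Compute a - a' for each ordered pair (a, a'):
a = -5: -5--5=0, -5--2=-3, -5--1=-4, -5-0=-5, -5-2=-7
a = -2: -2--5=3, -2--2=0, -2--1=-1, -2-0=-2, -2-2=-4
a = -1: -1--5=4, -1--2=1, -1--1=0, -1-0=-1, -1-2=-3
a = 0: 0--5=5, 0--2=2, 0--1=1, 0-0=0, 0-2=-2
a = 2: 2--5=7, 2--2=4, 2--1=3, 2-0=2, 2-2=0
Collecting distinct values (and noting 0 appears from a-a):
A - A = {-7, -5, -4, -3, -2, -1, 0, 1, 2, 3, 4, 5, 7}
|A - A| = 13

A - A = {-7, -5, -4, -3, -2, -1, 0, 1, 2, 3, 4, 5, 7}


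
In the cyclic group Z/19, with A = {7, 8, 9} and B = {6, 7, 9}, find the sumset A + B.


Work in Z/19Z: reduce every sum a + b modulo 19.
Enumerate all 9 pairs:
a = 7: 7+6=13, 7+7=14, 7+9=16
a = 8: 8+6=14, 8+7=15, 8+9=17
a = 9: 9+6=15, 9+7=16, 9+9=18
Distinct residues collected: {13, 14, 15, 16, 17, 18}
|A + B| = 6 (out of 19 total residues).

A + B = {13, 14, 15, 16, 17, 18}


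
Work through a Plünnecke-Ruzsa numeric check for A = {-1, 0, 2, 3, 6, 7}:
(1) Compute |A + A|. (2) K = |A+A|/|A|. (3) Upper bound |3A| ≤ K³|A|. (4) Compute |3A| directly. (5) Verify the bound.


|A| = 6.
Step 1: Compute A + A by enumerating all 36 pairs.
A + A = {-2, -1, 0, 1, 2, 3, 4, 5, 6, 7, 8, 9, 10, 12, 13, 14}, so |A + A| = 16.
Step 2: Doubling constant K = |A + A|/|A| = 16/6 = 16/6 ≈ 2.6667.
Step 3: Plünnecke-Ruzsa gives |3A| ≤ K³·|A| = (2.6667)³ · 6 ≈ 113.7778.
Step 4: Compute 3A = A + A + A directly by enumerating all triples (a,b,c) ∈ A³; |3A| = 25.
Step 5: Check 25 ≤ 113.7778? Yes ✓.

K = 16/6, Plünnecke-Ruzsa bound K³|A| ≈ 113.7778, |3A| = 25, inequality holds.


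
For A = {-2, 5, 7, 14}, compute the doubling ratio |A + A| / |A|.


|A| = 4.
Compute A + A by enumerating all 16 pairs.
A + A = {-4, 3, 5, 10, 12, 14, 19, 21, 28}, so |A + A| = 9.
K = |A + A| / |A| = 9/4 (already in lowest terms) ≈ 2.2500.
Reference: AP of size 4 gives K = 7/4 ≈ 1.7500; a fully generic set of size 4 gives K ≈ 2.5000.

|A| = 4, |A + A| = 9, K = 9/4.


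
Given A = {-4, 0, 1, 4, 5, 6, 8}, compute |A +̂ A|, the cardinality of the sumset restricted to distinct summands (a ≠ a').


Restricted sumset: A +̂ A = {a + a' : a ∈ A, a' ∈ A, a ≠ a'}.
Equivalently, take A + A and drop any sum 2a that is achievable ONLY as a + a for a ∈ A (i.e. sums representable only with equal summands).
Enumerate pairs (a, a') with a < a' (symmetric, so each unordered pair gives one sum; this covers all a ≠ a'):
  -4 + 0 = -4
  -4 + 1 = -3
  -4 + 4 = 0
  -4 + 5 = 1
  -4 + 6 = 2
  -4 + 8 = 4
  0 + 1 = 1
  0 + 4 = 4
  0 + 5 = 5
  0 + 6 = 6
  0 + 8 = 8
  1 + 4 = 5
  1 + 5 = 6
  1 + 6 = 7
  1 + 8 = 9
  4 + 5 = 9
  4 + 6 = 10
  4 + 8 = 12
  5 + 6 = 11
  5 + 8 = 13
  6 + 8 = 14
Collected distinct sums: {-4, -3, 0, 1, 2, 4, 5, 6, 7, 8, 9, 10, 11, 12, 13, 14}
|A +̂ A| = 16
(Reference bound: |A +̂ A| ≥ 2|A| - 3 for |A| ≥ 2, with |A| = 7 giving ≥ 11.)

|A +̂ A| = 16


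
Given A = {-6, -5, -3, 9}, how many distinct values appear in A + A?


A + A = {a + a' : a, a' ∈ A}; |A| = 4.
General bounds: 2|A| - 1 ≤ |A + A| ≤ |A|(|A|+1)/2, i.e. 7 ≤ |A + A| ≤ 10.
Lower bound 2|A|-1 is attained iff A is an arithmetic progression.
Enumerate sums a + a' for a ≤ a' (symmetric, so this suffices):
a = -6: -6+-6=-12, -6+-5=-11, -6+-3=-9, -6+9=3
a = -5: -5+-5=-10, -5+-3=-8, -5+9=4
a = -3: -3+-3=-6, -3+9=6
a = 9: 9+9=18
Distinct sums: {-12, -11, -10, -9, -8, -6, 3, 4, 6, 18}
|A + A| = 10

|A + A| = 10


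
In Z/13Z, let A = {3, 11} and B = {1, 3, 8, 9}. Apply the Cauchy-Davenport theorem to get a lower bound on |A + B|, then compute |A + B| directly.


Cauchy-Davenport: |A + B| ≥ min(p, |A| + |B| - 1) for A, B nonempty in Z/pZ.
|A| = 2, |B| = 4, p = 13.
CD lower bound = min(13, 2 + 4 - 1) = min(13, 5) = 5.
Compute A + B mod 13 directly:
a = 3: 3+1=4, 3+3=6, 3+8=11, 3+9=12
a = 11: 11+1=12, 11+3=1, 11+8=6, 11+9=7
A + B = {1, 4, 6, 7, 11, 12}, so |A + B| = 6.
Verify: 6 ≥ 5? Yes ✓.

CD lower bound = 5, actual |A + B| = 6.


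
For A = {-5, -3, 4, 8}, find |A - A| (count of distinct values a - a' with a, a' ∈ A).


A - A = {a - a' : a, a' ∈ A}; |A| = 4.
Bounds: 2|A|-1 ≤ |A - A| ≤ |A|² - |A| + 1, i.e. 7 ≤ |A - A| ≤ 13.
Note: 0 ∈ A - A always (from a - a). The set is symmetric: if d ∈ A - A then -d ∈ A - A.
Enumerate nonzero differences d = a - a' with a > a' (then include -d):
Positive differences: {2, 4, 7, 9, 11, 13}
Full difference set: {0} ∪ (positive diffs) ∪ (negative diffs).
|A - A| = 1 + 2·6 = 13 (matches direct enumeration: 13).

|A - A| = 13


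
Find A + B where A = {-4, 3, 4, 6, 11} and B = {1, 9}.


A + B = {a + b : a ∈ A, b ∈ B}.
Enumerate all |A|·|B| = 5·2 = 10 pairs (a, b) and collect distinct sums.
a = -4: -4+1=-3, -4+9=5
a = 3: 3+1=4, 3+9=12
a = 4: 4+1=5, 4+9=13
a = 6: 6+1=7, 6+9=15
a = 11: 11+1=12, 11+9=20
Collecting distinct sums: A + B = {-3, 4, 5, 7, 12, 13, 15, 20}
|A + B| = 8

A + B = {-3, 4, 5, 7, 12, 13, 15, 20}


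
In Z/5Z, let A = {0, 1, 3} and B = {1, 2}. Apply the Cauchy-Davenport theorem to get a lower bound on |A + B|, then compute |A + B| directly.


Cauchy-Davenport: |A + B| ≥ min(p, |A| + |B| - 1) for A, B nonempty in Z/pZ.
|A| = 3, |B| = 2, p = 5.
CD lower bound = min(5, 3 + 2 - 1) = min(5, 4) = 4.
Compute A + B mod 5 directly:
a = 0: 0+1=1, 0+2=2
a = 1: 1+1=2, 1+2=3
a = 3: 3+1=4, 3+2=0
A + B = {0, 1, 2, 3, 4}, so |A + B| = 5.
Verify: 5 ≥ 4? Yes ✓.

CD lower bound = 4, actual |A + B| = 5.


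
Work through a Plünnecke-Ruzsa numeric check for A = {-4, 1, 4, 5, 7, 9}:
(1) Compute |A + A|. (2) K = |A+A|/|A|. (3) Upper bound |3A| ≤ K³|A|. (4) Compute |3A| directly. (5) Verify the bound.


|A| = 6.
Step 1: Compute A + A by enumerating all 36 pairs.
A + A = {-8, -3, 0, 1, 2, 3, 5, 6, 8, 9, 10, 11, 12, 13, 14, 16, 18}, so |A + A| = 17.
Step 2: Doubling constant K = |A + A|/|A| = 17/6 = 17/6 ≈ 2.8333.
Step 3: Plünnecke-Ruzsa gives |3A| ≤ K³·|A| = (2.8333)³ · 6 ≈ 136.4722.
Step 4: Compute 3A = A + A + A directly by enumerating all triples (a,b,c) ∈ A³; |3A| = 31.
Step 5: Check 31 ≤ 136.4722? Yes ✓.

K = 17/6, Plünnecke-Ruzsa bound K³|A| ≈ 136.4722, |3A| = 31, inequality holds.


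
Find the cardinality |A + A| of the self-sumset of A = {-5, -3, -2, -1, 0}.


A + A = {a + a' : a, a' ∈ A}; |A| = 5.
General bounds: 2|A| - 1 ≤ |A + A| ≤ |A|(|A|+1)/2, i.e. 9 ≤ |A + A| ≤ 15.
Lower bound 2|A|-1 is attained iff A is an arithmetic progression.
Enumerate sums a + a' for a ≤ a' (symmetric, so this suffices):
a = -5: -5+-5=-10, -5+-3=-8, -5+-2=-7, -5+-1=-6, -5+0=-5
a = -3: -3+-3=-6, -3+-2=-5, -3+-1=-4, -3+0=-3
a = -2: -2+-2=-4, -2+-1=-3, -2+0=-2
a = -1: -1+-1=-2, -1+0=-1
a = 0: 0+0=0
Distinct sums: {-10, -8, -7, -6, -5, -4, -3, -2, -1, 0}
|A + A| = 10

|A + A| = 10


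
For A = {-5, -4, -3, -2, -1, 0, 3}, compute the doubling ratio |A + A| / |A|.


|A| = 7.
Compute A + A by enumerating all 49 pairs.
A + A = {-10, -9, -8, -7, -6, -5, -4, -3, -2, -1, 0, 1, 2, 3, 6}, so |A + A| = 15.
K = |A + A| / |A| = 15/7 (already in lowest terms) ≈ 2.1429.
Reference: AP of size 7 gives K = 13/7 ≈ 1.8571; a fully generic set of size 7 gives K ≈ 4.0000.

|A| = 7, |A + A| = 15, K = 15/7.


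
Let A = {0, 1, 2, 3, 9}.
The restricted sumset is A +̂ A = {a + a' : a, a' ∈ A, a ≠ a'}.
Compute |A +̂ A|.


Restricted sumset: A +̂ A = {a + a' : a ∈ A, a' ∈ A, a ≠ a'}.
Equivalently, take A + A and drop any sum 2a that is achievable ONLY as a + a for a ∈ A (i.e. sums representable only with equal summands).
Enumerate pairs (a, a') with a < a' (symmetric, so each unordered pair gives one sum; this covers all a ≠ a'):
  0 + 1 = 1
  0 + 2 = 2
  0 + 3 = 3
  0 + 9 = 9
  1 + 2 = 3
  1 + 3 = 4
  1 + 9 = 10
  2 + 3 = 5
  2 + 9 = 11
  3 + 9 = 12
Collected distinct sums: {1, 2, 3, 4, 5, 9, 10, 11, 12}
|A +̂ A| = 9
(Reference bound: |A +̂ A| ≥ 2|A| - 3 for |A| ≥ 2, with |A| = 5 giving ≥ 7.)

|A +̂ A| = 9


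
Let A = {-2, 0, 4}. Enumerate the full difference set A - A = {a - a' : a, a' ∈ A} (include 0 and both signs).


A - A = {a - a' : a, a' ∈ A}.
Compute a - a' for each ordered pair (a, a'):
a = -2: -2--2=0, -2-0=-2, -2-4=-6
a = 0: 0--2=2, 0-0=0, 0-4=-4
a = 4: 4--2=6, 4-0=4, 4-4=0
Collecting distinct values (and noting 0 appears from a-a):
A - A = {-6, -4, -2, 0, 2, 4, 6}
|A - A| = 7

A - A = {-6, -4, -2, 0, 2, 4, 6}


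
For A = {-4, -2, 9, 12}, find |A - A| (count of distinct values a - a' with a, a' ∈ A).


A - A = {a - a' : a, a' ∈ A}; |A| = 4.
Bounds: 2|A|-1 ≤ |A - A| ≤ |A|² - |A| + 1, i.e. 7 ≤ |A - A| ≤ 13.
Note: 0 ∈ A - A always (from a - a). The set is symmetric: if d ∈ A - A then -d ∈ A - A.
Enumerate nonzero differences d = a - a' with a > a' (then include -d):
Positive differences: {2, 3, 11, 13, 14, 16}
Full difference set: {0} ∪ (positive diffs) ∪ (negative diffs).
|A - A| = 1 + 2·6 = 13 (matches direct enumeration: 13).

|A - A| = 13


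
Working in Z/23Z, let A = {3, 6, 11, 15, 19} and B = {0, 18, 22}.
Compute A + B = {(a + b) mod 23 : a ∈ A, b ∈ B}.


Work in Z/23Z: reduce every sum a + b modulo 23.
Enumerate all 15 pairs:
a = 3: 3+0=3, 3+18=21, 3+22=2
a = 6: 6+0=6, 6+18=1, 6+22=5
a = 11: 11+0=11, 11+18=6, 11+22=10
a = 15: 15+0=15, 15+18=10, 15+22=14
a = 19: 19+0=19, 19+18=14, 19+22=18
Distinct residues collected: {1, 2, 3, 5, 6, 10, 11, 14, 15, 18, 19, 21}
|A + B| = 12 (out of 23 total residues).

A + B = {1, 2, 3, 5, 6, 10, 11, 14, 15, 18, 19, 21}


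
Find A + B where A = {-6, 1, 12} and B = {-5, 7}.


A + B = {a + b : a ∈ A, b ∈ B}.
Enumerate all |A|·|B| = 3·2 = 6 pairs (a, b) and collect distinct sums.
a = -6: -6+-5=-11, -6+7=1
a = 1: 1+-5=-4, 1+7=8
a = 12: 12+-5=7, 12+7=19
Collecting distinct sums: A + B = {-11, -4, 1, 7, 8, 19}
|A + B| = 6

A + B = {-11, -4, 1, 7, 8, 19}


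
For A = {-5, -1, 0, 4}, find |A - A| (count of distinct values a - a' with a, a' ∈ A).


A - A = {a - a' : a, a' ∈ A}; |A| = 4.
Bounds: 2|A|-1 ≤ |A - A| ≤ |A|² - |A| + 1, i.e. 7 ≤ |A - A| ≤ 13.
Note: 0 ∈ A - A always (from a - a). The set is symmetric: if d ∈ A - A then -d ∈ A - A.
Enumerate nonzero differences d = a - a' with a > a' (then include -d):
Positive differences: {1, 4, 5, 9}
Full difference set: {0} ∪ (positive diffs) ∪ (negative diffs).
|A - A| = 1 + 2·4 = 9 (matches direct enumeration: 9).

|A - A| = 9


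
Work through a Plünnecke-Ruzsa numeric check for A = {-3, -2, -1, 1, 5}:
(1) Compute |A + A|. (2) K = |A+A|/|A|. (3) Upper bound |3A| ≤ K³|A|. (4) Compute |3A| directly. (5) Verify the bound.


|A| = 5.
Step 1: Compute A + A by enumerating all 25 pairs.
A + A = {-6, -5, -4, -3, -2, -1, 0, 2, 3, 4, 6, 10}, so |A + A| = 12.
Step 2: Doubling constant K = |A + A|/|A| = 12/5 = 12/5 ≈ 2.4000.
Step 3: Plünnecke-Ruzsa gives |3A| ≤ K³·|A| = (2.4000)³ · 5 ≈ 69.1200.
Step 4: Compute 3A = A + A + A directly by enumerating all triples (a,b,c) ∈ A³; |3A| = 20.
Step 5: Check 20 ≤ 69.1200? Yes ✓.

K = 12/5, Plünnecke-Ruzsa bound K³|A| ≈ 69.1200, |3A| = 20, inequality holds.


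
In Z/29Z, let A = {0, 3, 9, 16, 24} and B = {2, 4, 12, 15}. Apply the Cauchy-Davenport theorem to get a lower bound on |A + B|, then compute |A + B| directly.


Cauchy-Davenport: |A + B| ≥ min(p, |A| + |B| - 1) for A, B nonempty in Z/pZ.
|A| = 5, |B| = 4, p = 29.
CD lower bound = min(29, 5 + 4 - 1) = min(29, 8) = 8.
Compute A + B mod 29 directly:
a = 0: 0+2=2, 0+4=4, 0+12=12, 0+15=15
a = 3: 3+2=5, 3+4=7, 3+12=15, 3+15=18
a = 9: 9+2=11, 9+4=13, 9+12=21, 9+15=24
a = 16: 16+2=18, 16+4=20, 16+12=28, 16+15=2
a = 24: 24+2=26, 24+4=28, 24+12=7, 24+15=10
A + B = {2, 4, 5, 7, 10, 11, 12, 13, 15, 18, 20, 21, 24, 26, 28}, so |A + B| = 15.
Verify: 15 ≥ 8? Yes ✓.

CD lower bound = 8, actual |A + B| = 15.


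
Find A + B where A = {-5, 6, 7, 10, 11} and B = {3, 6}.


A + B = {a + b : a ∈ A, b ∈ B}.
Enumerate all |A|·|B| = 5·2 = 10 pairs (a, b) and collect distinct sums.
a = -5: -5+3=-2, -5+6=1
a = 6: 6+3=9, 6+6=12
a = 7: 7+3=10, 7+6=13
a = 10: 10+3=13, 10+6=16
a = 11: 11+3=14, 11+6=17
Collecting distinct sums: A + B = {-2, 1, 9, 10, 12, 13, 14, 16, 17}
|A + B| = 9

A + B = {-2, 1, 9, 10, 12, 13, 14, 16, 17}


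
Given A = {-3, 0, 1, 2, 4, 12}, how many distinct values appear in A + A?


A + A = {a + a' : a, a' ∈ A}; |A| = 6.
General bounds: 2|A| - 1 ≤ |A + A| ≤ |A|(|A|+1)/2, i.e. 11 ≤ |A + A| ≤ 21.
Lower bound 2|A|-1 is attained iff A is an arithmetic progression.
Enumerate sums a + a' for a ≤ a' (symmetric, so this suffices):
a = -3: -3+-3=-6, -3+0=-3, -3+1=-2, -3+2=-1, -3+4=1, -3+12=9
a = 0: 0+0=0, 0+1=1, 0+2=2, 0+4=4, 0+12=12
a = 1: 1+1=2, 1+2=3, 1+4=5, 1+12=13
a = 2: 2+2=4, 2+4=6, 2+12=14
a = 4: 4+4=8, 4+12=16
a = 12: 12+12=24
Distinct sums: {-6, -3, -2, -1, 0, 1, 2, 3, 4, 5, 6, 8, 9, 12, 13, 14, 16, 24}
|A + A| = 18

|A + A| = 18


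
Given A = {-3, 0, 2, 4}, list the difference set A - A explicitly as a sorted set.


A - A = {a - a' : a, a' ∈ A}.
Compute a - a' for each ordered pair (a, a'):
a = -3: -3--3=0, -3-0=-3, -3-2=-5, -3-4=-7
a = 0: 0--3=3, 0-0=0, 0-2=-2, 0-4=-4
a = 2: 2--3=5, 2-0=2, 2-2=0, 2-4=-2
a = 4: 4--3=7, 4-0=4, 4-2=2, 4-4=0
Collecting distinct values (and noting 0 appears from a-a):
A - A = {-7, -5, -4, -3, -2, 0, 2, 3, 4, 5, 7}
|A - A| = 11

A - A = {-7, -5, -4, -3, -2, 0, 2, 3, 4, 5, 7}


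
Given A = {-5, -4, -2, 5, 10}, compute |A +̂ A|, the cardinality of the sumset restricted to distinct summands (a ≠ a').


Restricted sumset: A +̂ A = {a + a' : a ∈ A, a' ∈ A, a ≠ a'}.
Equivalently, take A + A and drop any sum 2a that is achievable ONLY as a + a for a ∈ A (i.e. sums representable only with equal summands).
Enumerate pairs (a, a') with a < a' (symmetric, so each unordered pair gives one sum; this covers all a ≠ a'):
  -5 + -4 = -9
  -5 + -2 = -7
  -5 + 5 = 0
  -5 + 10 = 5
  -4 + -2 = -6
  -4 + 5 = 1
  -4 + 10 = 6
  -2 + 5 = 3
  -2 + 10 = 8
  5 + 10 = 15
Collected distinct sums: {-9, -7, -6, 0, 1, 3, 5, 6, 8, 15}
|A +̂ A| = 10
(Reference bound: |A +̂ A| ≥ 2|A| - 3 for |A| ≥ 2, with |A| = 5 giving ≥ 7.)

|A +̂ A| = 10


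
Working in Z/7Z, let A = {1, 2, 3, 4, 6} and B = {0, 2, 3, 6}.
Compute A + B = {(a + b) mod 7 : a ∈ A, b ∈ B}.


Work in Z/7Z: reduce every sum a + b modulo 7.
Enumerate all 20 pairs:
a = 1: 1+0=1, 1+2=3, 1+3=4, 1+6=0
a = 2: 2+0=2, 2+2=4, 2+3=5, 2+6=1
a = 3: 3+0=3, 3+2=5, 3+3=6, 3+6=2
a = 4: 4+0=4, 4+2=6, 4+3=0, 4+6=3
a = 6: 6+0=6, 6+2=1, 6+3=2, 6+6=5
Distinct residues collected: {0, 1, 2, 3, 4, 5, 6}
|A + B| = 7 (out of 7 total residues).

A + B = {0, 1, 2, 3, 4, 5, 6}


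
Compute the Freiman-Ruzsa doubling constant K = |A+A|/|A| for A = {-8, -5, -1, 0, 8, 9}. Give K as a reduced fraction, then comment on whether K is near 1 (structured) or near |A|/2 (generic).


|A| = 6.
Compute A + A by enumerating all 36 pairs.
A + A = {-16, -13, -10, -9, -8, -6, -5, -2, -1, 0, 1, 3, 4, 7, 8, 9, 16, 17, 18}, so |A + A| = 19.
K = |A + A| / |A| = 19/6 (already in lowest terms) ≈ 3.1667.
Reference: AP of size 6 gives K = 11/6 ≈ 1.8333; a fully generic set of size 6 gives K ≈ 3.5000.

|A| = 6, |A + A| = 19, K = 19/6.


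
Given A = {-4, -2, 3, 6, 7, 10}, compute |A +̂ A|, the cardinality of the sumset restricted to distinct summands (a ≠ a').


Restricted sumset: A +̂ A = {a + a' : a ∈ A, a' ∈ A, a ≠ a'}.
Equivalently, take A + A and drop any sum 2a that is achievable ONLY as a + a for a ∈ A (i.e. sums representable only with equal summands).
Enumerate pairs (a, a') with a < a' (symmetric, so each unordered pair gives one sum; this covers all a ≠ a'):
  -4 + -2 = -6
  -4 + 3 = -1
  -4 + 6 = 2
  -4 + 7 = 3
  -4 + 10 = 6
  -2 + 3 = 1
  -2 + 6 = 4
  -2 + 7 = 5
  -2 + 10 = 8
  3 + 6 = 9
  3 + 7 = 10
  3 + 10 = 13
  6 + 7 = 13
  6 + 10 = 16
  7 + 10 = 17
Collected distinct sums: {-6, -1, 1, 2, 3, 4, 5, 6, 8, 9, 10, 13, 16, 17}
|A +̂ A| = 14
(Reference bound: |A +̂ A| ≥ 2|A| - 3 for |A| ≥ 2, with |A| = 6 giving ≥ 9.)

|A +̂ A| = 14


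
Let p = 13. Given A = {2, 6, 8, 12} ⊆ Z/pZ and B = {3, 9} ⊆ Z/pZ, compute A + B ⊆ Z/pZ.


Work in Z/13Z: reduce every sum a + b modulo 13.
Enumerate all 8 pairs:
a = 2: 2+3=5, 2+9=11
a = 6: 6+3=9, 6+9=2
a = 8: 8+3=11, 8+9=4
a = 12: 12+3=2, 12+9=8
Distinct residues collected: {2, 4, 5, 8, 9, 11}
|A + B| = 6 (out of 13 total residues).

A + B = {2, 4, 5, 8, 9, 11}


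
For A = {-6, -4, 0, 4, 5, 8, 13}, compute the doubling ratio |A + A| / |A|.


|A| = 7.
Compute A + A by enumerating all 49 pairs.
A + A = {-12, -10, -8, -6, -4, -2, -1, 0, 1, 2, 4, 5, 7, 8, 9, 10, 12, 13, 16, 17, 18, 21, 26}, so |A + A| = 23.
K = |A + A| / |A| = 23/7 (already in lowest terms) ≈ 3.2857.
Reference: AP of size 7 gives K = 13/7 ≈ 1.8571; a fully generic set of size 7 gives K ≈ 4.0000.

|A| = 7, |A + A| = 23, K = 23/7.


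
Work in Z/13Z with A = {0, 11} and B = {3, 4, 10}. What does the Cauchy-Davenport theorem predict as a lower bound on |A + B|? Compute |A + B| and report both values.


Cauchy-Davenport: |A + B| ≥ min(p, |A| + |B| - 1) for A, B nonempty in Z/pZ.
|A| = 2, |B| = 3, p = 13.
CD lower bound = min(13, 2 + 3 - 1) = min(13, 4) = 4.
Compute A + B mod 13 directly:
a = 0: 0+3=3, 0+4=4, 0+10=10
a = 11: 11+3=1, 11+4=2, 11+10=8
A + B = {1, 2, 3, 4, 8, 10}, so |A + B| = 6.
Verify: 6 ≥ 4? Yes ✓.

CD lower bound = 4, actual |A + B| = 6.


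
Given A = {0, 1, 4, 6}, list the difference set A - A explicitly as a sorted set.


A - A = {a - a' : a, a' ∈ A}.
Compute a - a' for each ordered pair (a, a'):
a = 0: 0-0=0, 0-1=-1, 0-4=-4, 0-6=-6
a = 1: 1-0=1, 1-1=0, 1-4=-3, 1-6=-5
a = 4: 4-0=4, 4-1=3, 4-4=0, 4-6=-2
a = 6: 6-0=6, 6-1=5, 6-4=2, 6-6=0
Collecting distinct values (and noting 0 appears from a-a):
A - A = {-6, -5, -4, -3, -2, -1, 0, 1, 2, 3, 4, 5, 6}
|A - A| = 13

A - A = {-6, -5, -4, -3, -2, -1, 0, 1, 2, 3, 4, 5, 6}


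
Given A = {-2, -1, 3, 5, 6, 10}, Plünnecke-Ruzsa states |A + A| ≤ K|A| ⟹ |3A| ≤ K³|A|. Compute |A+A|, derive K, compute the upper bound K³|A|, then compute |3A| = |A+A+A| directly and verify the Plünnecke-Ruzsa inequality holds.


|A| = 6.
Step 1: Compute A + A by enumerating all 36 pairs.
A + A = {-4, -3, -2, 1, 2, 3, 4, 5, 6, 8, 9, 10, 11, 12, 13, 15, 16, 20}, so |A + A| = 18.
Step 2: Doubling constant K = |A + A|/|A| = 18/6 = 18/6 ≈ 3.0000.
Step 3: Plünnecke-Ruzsa gives |3A| ≤ K³·|A| = (3.0000)³ · 6 ≈ 162.0000.
Step 4: Compute 3A = A + A + A directly by enumerating all triples (a,b,c) ∈ A³; |3A| = 32.
Step 5: Check 32 ≤ 162.0000? Yes ✓.

K = 18/6, Plünnecke-Ruzsa bound K³|A| ≈ 162.0000, |3A| = 32, inequality holds.


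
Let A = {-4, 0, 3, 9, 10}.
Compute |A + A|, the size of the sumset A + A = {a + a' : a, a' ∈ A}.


A + A = {a + a' : a, a' ∈ A}; |A| = 5.
General bounds: 2|A| - 1 ≤ |A + A| ≤ |A|(|A|+1)/2, i.e. 9 ≤ |A + A| ≤ 15.
Lower bound 2|A|-1 is attained iff A is an arithmetic progression.
Enumerate sums a + a' for a ≤ a' (symmetric, so this suffices):
a = -4: -4+-4=-8, -4+0=-4, -4+3=-1, -4+9=5, -4+10=6
a = 0: 0+0=0, 0+3=3, 0+9=9, 0+10=10
a = 3: 3+3=6, 3+9=12, 3+10=13
a = 9: 9+9=18, 9+10=19
a = 10: 10+10=20
Distinct sums: {-8, -4, -1, 0, 3, 5, 6, 9, 10, 12, 13, 18, 19, 20}
|A + A| = 14

|A + A| = 14
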